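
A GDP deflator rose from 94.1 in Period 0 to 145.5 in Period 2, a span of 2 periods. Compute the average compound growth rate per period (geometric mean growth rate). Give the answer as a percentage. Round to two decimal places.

24.35%

Growth factor = (145.5/94.1)^(1/2) = (1.546227)^(1/2) = 1.243474
Growth rate = 1.243474 − 1 = 0.243474 = 24.3474%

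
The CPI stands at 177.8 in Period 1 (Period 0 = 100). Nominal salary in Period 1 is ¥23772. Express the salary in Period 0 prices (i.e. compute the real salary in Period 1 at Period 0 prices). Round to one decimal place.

Real = Nominal ÷ (Index/100) = 23772 ÷ (177.8/100)
     = 23772 ÷ 1.778 = 13370.0787

13370.1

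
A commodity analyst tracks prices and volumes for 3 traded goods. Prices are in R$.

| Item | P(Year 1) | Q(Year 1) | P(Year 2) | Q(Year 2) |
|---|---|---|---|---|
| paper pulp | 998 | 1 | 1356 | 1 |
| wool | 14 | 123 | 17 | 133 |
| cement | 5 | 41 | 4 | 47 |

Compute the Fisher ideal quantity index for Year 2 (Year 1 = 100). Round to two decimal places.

Laspeyres component (base-period weights):
ΣP(Year 1)Q(Year 2) = 998×1 + 14×133 + 5×47 = 998 + 1862 + 235 = 3095
ΣP(Year 1)Q(Year 1) = 998×1 + 14×123 + 5×41 = 998 + 1722 + 205 = 2925
L = 3095 / 2925 × 100 = 105.8120
Paasche component (current-period weights):
ΣP(Year 2)Q(Year 2) = 1356×1 + 17×133 + 4×47 = 1356 + 2261 + 188 = 3805
ΣP(Year 2)Q(Year 1) = 1356×1 + 17×123 + 4×41 = 1356 + 2091 + 164 = 3611
P = 3805 / 3611 × 100 = 105.3725
Fisher = √(L × P) = √(105.8120 × 105.3725) = 105.5920

105.59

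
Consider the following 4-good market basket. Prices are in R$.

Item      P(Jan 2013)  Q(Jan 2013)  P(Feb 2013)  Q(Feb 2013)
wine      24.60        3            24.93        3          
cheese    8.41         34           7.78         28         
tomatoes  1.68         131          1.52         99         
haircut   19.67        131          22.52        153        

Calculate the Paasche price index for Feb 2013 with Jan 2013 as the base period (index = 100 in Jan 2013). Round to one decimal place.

111.6

Paasche price index uses current-period quantities as weights.
ΣP(Feb 2013)·Q(Feb 2013) = 24.93×3 + 7.78×28 + 1.52×99 + 22.52×153 = 74.79 + 217.84 + 150.48 + 3445.56 = 3888.67
ΣP(Jan 2013)·Q(Feb 2013) = 24.60×3 + 8.41×28 + 1.68×99 + 19.67×153 = 73.8 + 235.48 + 166.32 + 3009.51 = 3485.11
Index = 3888.67 / 3485.11 × 100 = 111.5795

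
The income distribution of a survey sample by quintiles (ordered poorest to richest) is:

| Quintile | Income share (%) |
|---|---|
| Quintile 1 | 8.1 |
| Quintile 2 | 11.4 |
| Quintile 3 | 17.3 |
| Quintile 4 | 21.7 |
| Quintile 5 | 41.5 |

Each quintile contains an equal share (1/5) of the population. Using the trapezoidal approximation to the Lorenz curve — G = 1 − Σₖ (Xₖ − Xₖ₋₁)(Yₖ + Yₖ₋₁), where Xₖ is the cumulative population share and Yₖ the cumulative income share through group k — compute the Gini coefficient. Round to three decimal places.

0.308

Cumulative income shares Yₖ: 0.0810, 0.1950, 0.3680, 0.5850, 1.0000
Σ (Xₖ−Xₖ₋₁)(Yₖ+Yₖ₋₁) = (1/5)(0.0810+0.0000) + (1/5)(0.1950+0.0810) + (1/5)(0.3680+0.1950) + (1/5)(0.5850+0.3680) + (1/5)(1.0000+0.5850)
  = 0.0162 + 0.0552 + 0.1126 + 0.1906 + 0.3170 = 0.6916
G = 1 − 0.6916 = 0.3084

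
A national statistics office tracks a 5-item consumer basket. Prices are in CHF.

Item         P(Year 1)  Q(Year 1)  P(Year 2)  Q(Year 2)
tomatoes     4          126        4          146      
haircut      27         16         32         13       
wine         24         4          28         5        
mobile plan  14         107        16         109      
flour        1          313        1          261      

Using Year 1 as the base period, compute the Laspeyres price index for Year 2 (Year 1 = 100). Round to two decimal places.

110.90

Laspeyres price index uses base-period quantities as weights.
ΣP(Year 2)·Q(Year 1) = 4×126 + 32×16 + 28×4 + 16×107 + 1×313 = 504 + 512 + 112 + 1712 + 313 = 3153
ΣP(Year 1)·Q(Year 1) = 4×126 + 27×16 + 24×4 + 14×107 + 1×313 = 504 + 432 + 96 + 1498 + 313 = 2843
Index = 3153 / 2843 × 100 = 110.9040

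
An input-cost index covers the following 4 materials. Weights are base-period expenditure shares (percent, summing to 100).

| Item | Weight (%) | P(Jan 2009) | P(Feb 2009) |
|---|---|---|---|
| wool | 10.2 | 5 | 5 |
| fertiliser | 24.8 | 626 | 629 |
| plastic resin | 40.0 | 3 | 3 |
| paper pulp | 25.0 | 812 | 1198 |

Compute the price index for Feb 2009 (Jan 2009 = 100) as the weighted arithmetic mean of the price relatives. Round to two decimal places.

112.00

wool: 10.2 × (5/5) = 10.2 × 1.000000 = 10.2000
fertiliser: 24.8 × (629/626) = 24.8 × 1.004792 = 24.9188
plastic resin: 40.0 × (3/3) = 40.0 × 1.000000 = 40.0000
paper pulp: 25.0 × (1198/812) = 25.0 × 1.475369 = 36.8842
Index = Σ wᵢ·(p₁ᵢ/p₀ᵢ) = 10.2000 + 24.9188 + 40.0000 + 36.8842 = 112.0031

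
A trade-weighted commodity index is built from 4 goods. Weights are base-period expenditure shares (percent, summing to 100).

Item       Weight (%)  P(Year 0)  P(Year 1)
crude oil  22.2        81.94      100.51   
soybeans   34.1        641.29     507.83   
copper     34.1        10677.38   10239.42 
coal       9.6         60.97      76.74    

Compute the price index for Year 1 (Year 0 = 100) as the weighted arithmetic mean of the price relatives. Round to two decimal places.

99.02

crude oil: 22.2 × (100.51/81.94) = 22.2 × 1.226629 = 27.2312
soybeans: 34.1 × (507.83/641.29) = 34.1 × 0.791888 = 27.0034
copper: 34.1 × (10239.42/10677.38) = 34.1 × 0.958982 = 32.7013
coal: 9.6 × (76.74/60.97) = 9.6 × 1.258652 = 12.0831
Index = Σ wᵢ·(p₁ᵢ/p₀ᵢ) = 27.2312 + 27.0034 + 32.7013 + 12.0831 = 99.0189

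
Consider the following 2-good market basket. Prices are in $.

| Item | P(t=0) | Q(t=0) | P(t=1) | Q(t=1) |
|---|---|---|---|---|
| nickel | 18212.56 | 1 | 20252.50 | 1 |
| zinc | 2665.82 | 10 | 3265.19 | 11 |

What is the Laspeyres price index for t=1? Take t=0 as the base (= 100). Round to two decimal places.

117.90

Laspeyres price index uses base-period quantities as weights.
ΣP(t=1)·Q(t=0) = 20252.50×1 + 3265.19×10 = 20252.5 + 32651.9 = 52904.4
ΣP(t=0)·Q(t=0) = 18212.56×1 + 2665.82×10 = 18212.56 + 26658.2 = 44870.76
Index = 52904.4 / 44870.76 × 100 = 117.9040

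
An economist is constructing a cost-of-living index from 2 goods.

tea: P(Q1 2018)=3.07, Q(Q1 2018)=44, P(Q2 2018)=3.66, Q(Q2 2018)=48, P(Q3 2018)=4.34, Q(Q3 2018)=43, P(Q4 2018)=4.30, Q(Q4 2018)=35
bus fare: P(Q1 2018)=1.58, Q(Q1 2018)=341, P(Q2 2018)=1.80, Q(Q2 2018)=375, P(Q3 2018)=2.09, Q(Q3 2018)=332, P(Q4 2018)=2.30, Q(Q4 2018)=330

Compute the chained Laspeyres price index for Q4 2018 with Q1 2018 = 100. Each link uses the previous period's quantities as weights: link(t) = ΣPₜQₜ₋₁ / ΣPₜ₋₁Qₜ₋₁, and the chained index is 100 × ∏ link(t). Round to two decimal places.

Link Q1 2018→Q2 2018:
ΣP(Q2 2018)Q(Q1 2018) = 3.66×44 + 1.80×341 = 161.04 + 613.8 = 774.84
ΣP(Q1 2018)Q(Q1 2018) = 3.07×44 + 1.58×341 = 135.08 + 538.78 = 673.86
link = 774.84/673.86 = 1.149853
Link Q2 2018→Q3 2018:
ΣP(Q3 2018)Q(Q2 2018) = 4.34×48 + 2.09×375 = 208.32 + 783.75 = 992.07
ΣP(Q2 2018)Q(Q2 2018) = 3.66×48 + 1.80×375 = 175.68 + 675 = 850.68
link = 992.07/850.68 = 1.166208
Link Q3 2018→Q4 2018:
ΣP(Q4 2018)Q(Q3 2018) = 4.30×43 + 2.30×332 = 184.9 + 763.6 = 948.5
ΣP(Q3 2018)Q(Q3 2018) = 4.34×43 + 2.09×332 = 186.62 + 693.88 = 880.5
link = 948.5/880.5 = 1.077229
Chained index = 100 × 1.149853 × 1.166208 × 1.077229 = 144.4530

144.45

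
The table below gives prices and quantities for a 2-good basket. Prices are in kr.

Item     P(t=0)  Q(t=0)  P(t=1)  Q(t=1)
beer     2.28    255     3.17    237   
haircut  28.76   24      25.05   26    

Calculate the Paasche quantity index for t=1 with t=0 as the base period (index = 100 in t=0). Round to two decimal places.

99.51

Paasche quantity index uses current-period prices as weights.
ΣP(t=1)·Q(t=1) = 3.17×237 + 25.05×26 = 751.29 + 651.3 = 1402.59
ΣP(t=1)·Q(t=0) = 3.17×255 + 25.05×24 = 808.35 + 601.2 = 1409.55
Index = 1402.59 / 1409.55 × 100 = 99.5062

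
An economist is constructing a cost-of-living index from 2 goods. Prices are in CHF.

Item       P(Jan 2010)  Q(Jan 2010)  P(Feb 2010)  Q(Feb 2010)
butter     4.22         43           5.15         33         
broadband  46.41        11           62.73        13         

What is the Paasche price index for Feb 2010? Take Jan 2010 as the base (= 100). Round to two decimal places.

Paasche price index uses current-period quantities as weights.
ΣP(Feb 2010)·Q(Feb 2010) = 5.15×33 + 62.73×13 = 169.95 + 815.49 = 985.44
ΣP(Jan 2010)·Q(Feb 2010) = 4.22×33 + 46.41×13 = 139.26 + 603.33 = 742.59
Index = 985.44 / 742.59 × 100 = 132.7031

132.70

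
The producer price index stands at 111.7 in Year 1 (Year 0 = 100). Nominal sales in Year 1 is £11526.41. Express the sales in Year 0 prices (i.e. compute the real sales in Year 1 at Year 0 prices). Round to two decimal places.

Real = Nominal ÷ (Index/100) = 11526.41 ÷ (111.7/100)
     = 11526.41 ÷ 1.117 = 10319.0779

10319.08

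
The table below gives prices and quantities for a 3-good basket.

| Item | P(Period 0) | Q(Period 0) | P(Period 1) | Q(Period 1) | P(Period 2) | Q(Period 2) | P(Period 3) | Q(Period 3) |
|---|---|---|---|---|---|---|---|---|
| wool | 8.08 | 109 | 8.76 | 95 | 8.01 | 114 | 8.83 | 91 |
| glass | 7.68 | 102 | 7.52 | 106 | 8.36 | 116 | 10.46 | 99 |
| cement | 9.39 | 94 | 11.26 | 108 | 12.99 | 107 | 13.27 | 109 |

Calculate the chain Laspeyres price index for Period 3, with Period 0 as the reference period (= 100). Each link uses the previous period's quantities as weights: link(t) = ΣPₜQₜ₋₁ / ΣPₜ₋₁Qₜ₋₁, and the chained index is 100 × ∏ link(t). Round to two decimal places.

Link Period 0→Period 1:
ΣP(Period 1)Q(Period 0) = 8.76×109 + 7.52×102 + 11.26×94 = 954.84 + 767.04 + 1058.44 = 2780.32
ΣP(Period 0)Q(Period 0) = 8.08×109 + 7.68×102 + 9.39×94 = 880.72 + 783.36 + 882.66 = 2546.74
link = 2780.32/2546.74 = 1.091717
Link Period 1→Period 2:
ΣP(Period 2)Q(Period 1) = 8.01×95 + 8.36×106 + 12.99×108 = 760.95 + 886.16 + 1402.92 = 3050.03
ΣP(Period 1)Q(Period 1) = 8.76×95 + 7.52×106 + 11.26×108 = 832.2 + 797.12 + 1216.08 = 2845.4
link = 3050.03/2845.4 = 1.071916
Link Period 2→Period 3:
ΣP(Period 3)Q(Period 2) = 8.83×114 + 10.46×116 + 13.27×107 = 1006.62 + 1213.36 + 1419.89 = 3639.87
ΣP(Period 2)Q(Period 2) = 8.01×114 + 8.36×116 + 12.99×107 = 913.14 + 969.76 + 1389.93 = 3272.83
link = 3639.87/3272.83 = 1.112148
Chained index = 100 × 1.091717 × 1.071916 × 1.112148 = 130.1468

130.15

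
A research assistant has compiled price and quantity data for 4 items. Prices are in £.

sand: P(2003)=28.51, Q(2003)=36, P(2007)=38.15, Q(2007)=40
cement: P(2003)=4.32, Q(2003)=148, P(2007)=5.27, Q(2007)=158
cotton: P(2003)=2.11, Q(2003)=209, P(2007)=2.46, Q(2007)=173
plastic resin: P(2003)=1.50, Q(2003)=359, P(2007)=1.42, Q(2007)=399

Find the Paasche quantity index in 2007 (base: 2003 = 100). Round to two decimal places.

105.46

Paasche quantity index uses current-period prices as weights.
ΣP(2007)·Q(2007) = 38.15×40 + 5.27×158 + 2.46×173 + 1.42×399 = 1526 + 832.66 + 425.58 + 566.58 = 3350.82
ΣP(2007)·Q(2003) = 38.15×36 + 5.27×148 + 2.46×209 + 1.42×359 = 1373.4 + 779.96 + 514.14 + 509.78 = 3177.28
Index = 3350.82 / 3177.28 × 100 = 105.4619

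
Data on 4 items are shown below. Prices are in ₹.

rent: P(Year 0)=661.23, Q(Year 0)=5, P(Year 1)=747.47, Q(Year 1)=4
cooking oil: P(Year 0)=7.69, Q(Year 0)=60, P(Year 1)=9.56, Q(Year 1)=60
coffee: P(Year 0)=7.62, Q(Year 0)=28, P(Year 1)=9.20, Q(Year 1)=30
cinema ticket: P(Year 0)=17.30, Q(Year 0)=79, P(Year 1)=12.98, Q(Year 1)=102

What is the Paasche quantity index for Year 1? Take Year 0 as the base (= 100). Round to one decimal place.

Paasche quantity index uses current-period prices as weights.
ΣP(Year 1)·Q(Year 1) = 747.47×4 + 9.56×60 + 9.20×30 + 12.98×102 = 2989.88 + 573.6 + 276 + 1323.96 = 5163.44
ΣP(Year 1)·Q(Year 0) = 747.47×5 + 9.56×60 + 9.20×28 + 12.98×79 = 3737.35 + 573.6 + 257.6 + 1025.42 = 5593.97
Index = 5163.44 / 5593.97 × 100 = 92.3037

92.3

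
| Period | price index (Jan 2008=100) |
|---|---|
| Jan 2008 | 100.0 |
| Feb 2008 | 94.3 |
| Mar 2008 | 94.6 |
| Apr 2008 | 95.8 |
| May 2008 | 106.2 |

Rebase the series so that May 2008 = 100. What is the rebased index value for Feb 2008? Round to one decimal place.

88.8

Rebased(Feb 2008) = 94.3 / 106.2 × 100 = 88.7947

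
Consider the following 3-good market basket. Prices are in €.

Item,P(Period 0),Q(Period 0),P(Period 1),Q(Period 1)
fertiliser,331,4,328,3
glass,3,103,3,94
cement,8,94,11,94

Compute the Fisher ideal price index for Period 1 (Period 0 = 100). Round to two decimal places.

Laspeyres component (base-period weights):
ΣP(Period 1)Q(Period 0) = 328×4 + 3×103 + 11×94 = 1312 + 309 + 1034 = 2655
ΣP(Period 0)Q(Period 0) = 331×4 + 3×103 + 8×94 = 1324 + 309 + 752 = 2385
L = 2655 / 2385 × 100 = 111.3208
Paasche component (current-period weights):
ΣP(Period 1)Q(Period 1) = 328×3 + 3×94 + 11×94 = 984 + 282 + 1034 = 2300
ΣP(Period 0)Q(Period 1) = 331×3 + 3×94 + 8×94 = 993 + 282 + 752 = 2027
P = 2300 / 2027 × 100 = 113.4682
Fisher = √(L × P) = √(111.3208 × 113.4682) = 112.3893

112.39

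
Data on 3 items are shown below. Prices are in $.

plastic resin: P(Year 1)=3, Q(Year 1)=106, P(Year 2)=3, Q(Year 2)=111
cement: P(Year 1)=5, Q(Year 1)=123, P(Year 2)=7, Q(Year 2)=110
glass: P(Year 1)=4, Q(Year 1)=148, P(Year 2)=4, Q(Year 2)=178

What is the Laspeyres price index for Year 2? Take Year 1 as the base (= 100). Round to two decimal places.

116.13

Laspeyres price index uses base-period quantities as weights.
ΣP(Year 2)·Q(Year 1) = 3×106 + 7×123 + 4×148 = 318 + 861 + 592 = 1771
ΣP(Year 1)·Q(Year 1) = 3×106 + 5×123 + 4×148 = 318 + 615 + 592 = 1525
Index = 1771 / 1525 × 100 = 116.1311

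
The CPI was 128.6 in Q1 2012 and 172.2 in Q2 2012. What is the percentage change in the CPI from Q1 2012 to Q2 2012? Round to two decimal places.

33.90%

Change = (172.2 − 128.6) / 128.6 × 100
       = 43.6 / 128.6 × 100 = 33.9036%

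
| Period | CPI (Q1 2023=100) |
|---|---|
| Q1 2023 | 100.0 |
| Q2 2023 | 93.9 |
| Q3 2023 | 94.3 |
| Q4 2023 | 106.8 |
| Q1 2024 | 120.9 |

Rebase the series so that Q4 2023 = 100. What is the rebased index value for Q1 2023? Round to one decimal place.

Rebased(Q1 2023) = 100.0 / 106.8 × 100 = 93.6330

93.6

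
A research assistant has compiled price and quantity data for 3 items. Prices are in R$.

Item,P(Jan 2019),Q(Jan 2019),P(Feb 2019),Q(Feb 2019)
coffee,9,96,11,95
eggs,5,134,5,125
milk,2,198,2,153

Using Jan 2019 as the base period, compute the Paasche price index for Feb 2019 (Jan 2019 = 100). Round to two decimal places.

Paasche price index uses current-period quantities as weights.
ΣP(Feb 2019)·Q(Feb 2019) = 11×95 + 5×125 + 2×153 = 1045 + 625 + 306 = 1976
ΣP(Jan 2019)·Q(Feb 2019) = 9×95 + 5×125 + 2×153 = 855 + 625 + 306 = 1786
Index = 1976 / 1786 × 100 = 110.6383

110.64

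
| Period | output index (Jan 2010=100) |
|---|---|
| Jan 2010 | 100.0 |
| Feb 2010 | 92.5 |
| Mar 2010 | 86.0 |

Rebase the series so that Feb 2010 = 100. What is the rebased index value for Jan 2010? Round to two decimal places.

Rebased(Jan 2010) = 100.0 / 92.5 × 100 = 108.1081

108.11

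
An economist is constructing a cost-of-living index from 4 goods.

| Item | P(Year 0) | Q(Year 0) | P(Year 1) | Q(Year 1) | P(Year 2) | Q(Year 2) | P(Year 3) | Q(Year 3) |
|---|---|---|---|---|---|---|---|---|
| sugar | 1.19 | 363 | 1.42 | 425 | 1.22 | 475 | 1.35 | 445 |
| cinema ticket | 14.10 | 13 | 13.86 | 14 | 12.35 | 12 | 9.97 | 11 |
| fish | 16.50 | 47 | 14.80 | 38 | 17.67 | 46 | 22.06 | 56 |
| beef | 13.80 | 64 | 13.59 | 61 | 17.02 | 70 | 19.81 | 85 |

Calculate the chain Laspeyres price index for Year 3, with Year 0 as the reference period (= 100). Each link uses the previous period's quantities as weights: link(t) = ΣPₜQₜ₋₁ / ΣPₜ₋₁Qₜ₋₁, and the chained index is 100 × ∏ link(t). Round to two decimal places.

Link Year 0→Year 1:
ΣP(Year 1)Q(Year 0) = 1.42×363 + 13.86×13 + 14.80×47 + 13.59×64 = 515.46 + 180.18 + 695.6 + 869.76 = 2261
ΣP(Year 0)Q(Year 0) = 1.19×363 + 14.10×13 + 16.50×47 + 13.80×64 = 431.97 + 183.3 + 775.5 + 883.2 = 2273.97
link = 2261/2273.97 = 0.994296
Link Year 1→Year 2:
ΣP(Year 2)Q(Year 1) = 1.22×425 + 12.35×14 + 17.67×38 + 17.02×61 = 518.5 + 172.9 + 671.46 + 1038.22 = 2401.08
ΣP(Year 1)Q(Year 1) = 1.42×425 + 13.86×14 + 14.80×38 + 13.59×61 = 603.5 + 194.04 + 562.4 + 828.99 = 2188.93
link = 2401.08/2188.93 = 1.096919
Link Year 2→Year 3:
ΣP(Year 3)Q(Year 2) = 1.35×475 + 9.97×12 + 22.06×46 + 19.81×70 = 641.25 + 119.64 + 1014.76 + 1386.7 = 3162.35
ΣP(Year 2)Q(Year 2) = 1.22×475 + 12.35×12 + 17.67×46 + 17.02×70 = 579.5 + 148.2 + 812.82 + 1191.4 = 2731.92
link = 3162.35/2731.92 = 1.157556
Chained index = 100 × 0.994296 × 1.096919 × 1.157556 = 126.2503

126.25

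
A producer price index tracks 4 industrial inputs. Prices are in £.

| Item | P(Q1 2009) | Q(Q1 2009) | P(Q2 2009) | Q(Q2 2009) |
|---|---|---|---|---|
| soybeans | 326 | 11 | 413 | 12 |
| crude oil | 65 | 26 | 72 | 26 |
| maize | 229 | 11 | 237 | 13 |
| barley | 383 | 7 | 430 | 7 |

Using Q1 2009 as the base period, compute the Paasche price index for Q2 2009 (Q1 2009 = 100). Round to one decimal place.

114.7

Paasche price index uses current-period quantities as weights.
ΣP(Q2 2009)·Q(Q2 2009) = 413×12 + 72×26 + 237×13 + 430×7 = 4956 + 1872 + 3081 + 3010 = 12919
ΣP(Q1 2009)·Q(Q2 2009) = 326×12 + 65×26 + 229×13 + 383×7 = 3912 + 1690 + 2977 + 2681 = 11260
Index = 12919 / 11260 × 100 = 114.7336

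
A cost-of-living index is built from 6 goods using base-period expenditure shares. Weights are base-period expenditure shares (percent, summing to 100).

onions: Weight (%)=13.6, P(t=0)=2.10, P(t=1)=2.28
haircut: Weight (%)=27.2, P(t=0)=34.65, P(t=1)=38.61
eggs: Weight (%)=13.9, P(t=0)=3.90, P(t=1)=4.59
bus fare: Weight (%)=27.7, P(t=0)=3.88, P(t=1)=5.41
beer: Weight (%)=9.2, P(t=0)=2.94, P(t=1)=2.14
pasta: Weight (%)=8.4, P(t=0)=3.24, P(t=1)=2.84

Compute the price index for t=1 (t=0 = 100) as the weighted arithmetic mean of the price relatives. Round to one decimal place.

onions: 13.6 × (2.28/2.10) = 13.6 × 1.085714 = 14.7657
haircut: 27.2 × (38.61/34.65) = 27.2 × 1.114286 = 30.3086
eggs: 13.9 × (4.59/3.90) = 13.9 × 1.176923 = 16.3592
bus fare: 27.7 × (5.41/3.88) = 27.7 × 1.394330 = 38.6229
beer: 9.2 × (2.14/2.94) = 9.2 × 0.727891 = 6.6966
pasta: 8.4 × (2.84/3.24) = 8.4 × 0.876543 = 7.3630
Index = Σ wᵢ·(p₁ᵢ/p₀ᵢ) = 14.7657 + 30.3086 + 16.3592 + 38.6229 + 6.6966 + 7.3630 = 114.1160

114.1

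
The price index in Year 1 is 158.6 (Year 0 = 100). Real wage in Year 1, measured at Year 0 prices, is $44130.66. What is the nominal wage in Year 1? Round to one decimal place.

Nominal = Real × (Index/100) = 44130.66 × (158.6/100)
        = 44130.66 × 1.586 = 69991.2268

69991.2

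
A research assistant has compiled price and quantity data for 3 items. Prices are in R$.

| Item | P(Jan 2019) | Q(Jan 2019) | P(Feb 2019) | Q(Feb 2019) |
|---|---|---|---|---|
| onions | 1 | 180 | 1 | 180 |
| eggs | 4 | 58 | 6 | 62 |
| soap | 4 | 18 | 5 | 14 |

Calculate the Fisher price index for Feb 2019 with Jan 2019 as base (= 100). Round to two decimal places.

Laspeyres component (base-period weights):
ΣP(Feb 2019)Q(Jan 2019) = 1×180 + 6×58 + 5×18 = 180 + 348 + 90 = 618
ΣP(Jan 2019)Q(Jan 2019) = 1×180 + 4×58 + 4×18 = 180 + 232 + 72 = 484
L = 618 / 484 × 100 = 127.6860
Paasche component (current-period weights):
ΣP(Feb 2019)Q(Feb 2019) = 1×180 + 6×62 + 5×14 = 180 + 372 + 70 = 622
ΣP(Jan 2019)Q(Feb 2019) = 1×180 + 4×62 + 4×14 = 180 + 248 + 56 = 484
P = 622 / 484 × 100 = 128.5124
Fisher = √(L × P) = √(127.6860 × 128.5124) = 128.0985

128.10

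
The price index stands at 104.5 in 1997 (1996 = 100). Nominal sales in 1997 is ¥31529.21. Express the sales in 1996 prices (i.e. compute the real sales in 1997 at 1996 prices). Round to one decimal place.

Real = Nominal ÷ (Index/100) = 31529.21 ÷ (104.5/100)
     = 31529.21 ÷ 1.045 = 30171.4928

30171.5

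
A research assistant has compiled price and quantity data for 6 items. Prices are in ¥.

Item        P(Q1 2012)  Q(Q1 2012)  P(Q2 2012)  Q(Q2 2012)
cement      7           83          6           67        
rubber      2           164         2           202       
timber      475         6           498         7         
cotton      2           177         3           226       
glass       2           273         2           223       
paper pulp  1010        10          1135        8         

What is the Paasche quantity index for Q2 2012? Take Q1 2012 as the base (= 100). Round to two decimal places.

89.26

Paasche quantity index uses current-period prices as weights.
ΣP(Q2 2012)·Q(Q2 2012) = 6×67 + 2×202 + 498×7 + 3×226 + 2×223 + 1135×8 = 402 + 404 + 3486 + 678 + 446 + 9080 = 14496
ΣP(Q2 2012)·Q(Q1 2012) = 6×83 + 2×164 + 498×6 + 3×177 + 2×273 + 1135×10 = 498 + 328 + 2988 + 531 + 546 + 11350 = 16241
Index = 14496 / 16241 × 100 = 89.2556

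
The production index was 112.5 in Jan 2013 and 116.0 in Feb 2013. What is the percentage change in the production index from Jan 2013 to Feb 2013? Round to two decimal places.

Change = (116.0 − 112.5) / 112.5 × 100
       = 3.5 / 112.5 × 100 = 3.1111%

3.11%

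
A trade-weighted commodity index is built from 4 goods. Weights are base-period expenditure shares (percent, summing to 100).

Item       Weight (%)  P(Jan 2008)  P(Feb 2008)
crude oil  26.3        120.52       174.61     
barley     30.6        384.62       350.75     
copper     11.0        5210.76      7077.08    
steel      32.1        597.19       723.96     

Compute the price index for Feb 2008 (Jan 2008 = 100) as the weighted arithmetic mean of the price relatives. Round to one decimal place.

119.9

crude oil: 26.3 × (174.61/120.52) = 26.3 × 1.448805 = 38.1036
barley: 30.6 × (350.75/384.62) = 30.6 × 0.911939 = 27.9053
copper: 11.0 × (7077.08/5210.76) = 11.0 × 1.358167 = 14.9398
steel: 32.1 × (723.96/597.19) = 32.1 × 1.212277 = 38.9141
Index = Σ wᵢ·(p₁ᵢ/p₀ᵢ) = 38.1036 + 27.9053 + 14.9398 + 38.9141 = 119.8629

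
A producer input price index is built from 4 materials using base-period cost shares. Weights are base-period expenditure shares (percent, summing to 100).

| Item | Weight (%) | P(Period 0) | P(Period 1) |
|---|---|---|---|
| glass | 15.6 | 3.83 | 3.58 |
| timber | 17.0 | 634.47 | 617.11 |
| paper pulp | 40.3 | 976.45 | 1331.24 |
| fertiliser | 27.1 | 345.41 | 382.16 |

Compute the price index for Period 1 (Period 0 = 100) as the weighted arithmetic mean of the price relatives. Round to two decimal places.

glass: 15.6 × (3.58/3.83) = 15.6 × 0.934726 = 14.5817
timber: 17.0 × (617.11/634.47) = 17.0 × 0.972639 = 16.5349
paper pulp: 40.3 × (1331.24/976.45) = 40.3 × 1.363347 = 54.9429
fertiliser: 27.1 × (382.16/345.41) = 27.1 × 1.106395 = 29.9833
Index = Σ wᵢ·(p₁ᵢ/p₀ᵢ) = 14.5817 + 16.5349 + 54.9429 + 29.9833 = 116.0428

116.04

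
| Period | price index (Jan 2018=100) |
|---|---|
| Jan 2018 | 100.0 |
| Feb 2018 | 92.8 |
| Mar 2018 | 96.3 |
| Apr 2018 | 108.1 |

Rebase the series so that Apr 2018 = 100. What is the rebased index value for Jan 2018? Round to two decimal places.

Rebased(Jan 2018) = 100.0 / 108.1 × 100 = 92.5069

92.51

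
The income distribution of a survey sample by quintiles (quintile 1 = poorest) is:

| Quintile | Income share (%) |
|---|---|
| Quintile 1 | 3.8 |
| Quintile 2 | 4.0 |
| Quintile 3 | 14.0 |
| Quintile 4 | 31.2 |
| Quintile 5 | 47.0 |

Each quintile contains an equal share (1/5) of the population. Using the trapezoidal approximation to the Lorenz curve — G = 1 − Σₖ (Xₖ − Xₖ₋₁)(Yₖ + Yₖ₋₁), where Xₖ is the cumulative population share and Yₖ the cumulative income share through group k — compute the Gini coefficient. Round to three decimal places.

Cumulative income shares Yₖ: 0.0380, 0.0780, 0.2180, 0.5300, 1.0000
Σ (Xₖ−Xₖ₋₁)(Yₖ+Yₖ₋₁) = (1/5)(0.0380+0.0000) + (1/5)(0.0780+0.0380) + (1/5)(0.2180+0.0780) + (1/5)(0.5300+0.2180) + (1/5)(1.0000+0.5300)
  = 0.0076 + 0.0232 + 0.0592 + 0.1496 + 0.3060 = 0.5456
G = 1 − 0.5456 = 0.4544

0.454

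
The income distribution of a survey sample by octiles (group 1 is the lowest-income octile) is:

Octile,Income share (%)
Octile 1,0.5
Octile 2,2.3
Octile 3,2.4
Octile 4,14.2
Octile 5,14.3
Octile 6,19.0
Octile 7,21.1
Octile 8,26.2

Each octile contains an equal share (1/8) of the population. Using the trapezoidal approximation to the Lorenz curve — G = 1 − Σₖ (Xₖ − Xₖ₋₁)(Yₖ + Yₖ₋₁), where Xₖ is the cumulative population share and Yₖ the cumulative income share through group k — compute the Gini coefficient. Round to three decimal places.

Cumulative income shares Yₖ: 0.0050, 0.0280, 0.0520, 0.1940, 0.3370, 0.5270, 0.7380, 1.0000
Σ (Xₖ−Xₖ₋₁)(Yₖ+Yₖ₋₁) = (1/8)(0.0050+0.0000) + (1/8)(0.0280+0.0050) + (1/8)(0.0520+0.0280) + (1/8)(0.1940+0.0520) + (1/8)(0.3370+0.1940) + (1/8)(0.5270+0.3370) + (1/8)(0.7380+0.5270) + (1/8)(1.0000+0.7380)
  = 0.0006 + 0.0041 + 0.0100 + 0.0307 + 0.0664 + 0.1080 + 0.1581 + 0.2172 = 0.5953
G = 1 − 0.5953 = 0.4047

0.405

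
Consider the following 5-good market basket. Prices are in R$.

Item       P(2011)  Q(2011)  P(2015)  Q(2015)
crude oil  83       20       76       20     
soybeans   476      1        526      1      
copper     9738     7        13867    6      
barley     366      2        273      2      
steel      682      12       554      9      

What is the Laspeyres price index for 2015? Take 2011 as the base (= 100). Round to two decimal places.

Laspeyres price index uses base-period quantities as weights.
ΣP(2015)·Q(2011) = 76×20 + 526×1 + 13867×7 + 273×2 + 554×12 = 1520 + 526 + 97069 + 546 + 6648 = 106309
ΣP(2011)·Q(2011) = 83×20 + 476×1 + 9738×7 + 366×2 + 682×12 = 1660 + 476 + 68166 + 732 + 8184 = 79218
Index = 106309 / 79218 × 100 = 134.1980

134.20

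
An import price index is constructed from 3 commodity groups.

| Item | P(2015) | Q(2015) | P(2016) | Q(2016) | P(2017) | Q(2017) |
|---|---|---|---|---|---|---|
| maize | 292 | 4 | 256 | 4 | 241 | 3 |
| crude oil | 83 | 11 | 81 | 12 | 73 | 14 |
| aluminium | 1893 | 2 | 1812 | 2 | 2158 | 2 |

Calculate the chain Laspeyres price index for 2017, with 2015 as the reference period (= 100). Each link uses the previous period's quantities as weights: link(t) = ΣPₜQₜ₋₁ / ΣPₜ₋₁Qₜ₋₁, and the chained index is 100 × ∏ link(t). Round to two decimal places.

103.41

Link 2015→2016:
ΣP(2016)Q(2015) = 256×4 + 81×11 + 1812×2 = 1024 + 891 + 3624 = 5539
ΣP(2015)Q(2015) = 292×4 + 83×11 + 1893×2 = 1168 + 913 + 3786 = 5867
link = 5539/5867 = 0.944094
Link 2016→2017:
ΣP(2017)Q(2016) = 241×4 + 73×12 + 2158×2 = 964 + 876 + 4316 = 6156
ΣP(2016)Q(2016) = 256×4 + 81×12 + 1812×2 = 1024 + 972 + 3624 = 5620
link = 6156/5620 = 1.095374
Chained index = 100 × 0.944094 × 1.095374 = 103.4136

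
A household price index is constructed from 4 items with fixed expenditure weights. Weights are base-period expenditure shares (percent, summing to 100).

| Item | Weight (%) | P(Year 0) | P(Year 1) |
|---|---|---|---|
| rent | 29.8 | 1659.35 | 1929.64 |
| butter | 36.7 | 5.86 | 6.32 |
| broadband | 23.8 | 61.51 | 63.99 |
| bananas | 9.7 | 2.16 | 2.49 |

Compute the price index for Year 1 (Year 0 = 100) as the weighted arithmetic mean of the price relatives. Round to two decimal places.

110.18

rent: 29.8 × (1929.64/1659.35) = 29.8 × 1.162889 = 34.6541
butter: 36.7 × (6.32/5.86) = 36.7 × 1.078498 = 39.5809
broadband: 23.8 × (63.99/61.51) = 23.8 × 1.040319 = 24.7596
bananas: 9.7 × (2.49/2.16) = 9.7 × 1.152778 = 11.1819
Index = Σ wᵢ·(p₁ᵢ/p₀ᵢ) = 34.6541 + 39.5809 + 24.7596 + 11.1819 = 110.1765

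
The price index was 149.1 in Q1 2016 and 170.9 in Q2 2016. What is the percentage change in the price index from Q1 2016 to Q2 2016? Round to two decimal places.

Change = (170.9 − 149.1) / 149.1 × 100
       = 21.8 / 149.1 × 100 = 14.6211%

14.62%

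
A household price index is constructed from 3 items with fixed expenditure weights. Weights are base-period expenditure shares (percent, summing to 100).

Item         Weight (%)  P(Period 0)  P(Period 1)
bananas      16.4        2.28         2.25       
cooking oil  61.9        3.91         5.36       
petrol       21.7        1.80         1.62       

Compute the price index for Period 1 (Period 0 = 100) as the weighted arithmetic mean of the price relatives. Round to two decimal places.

bananas: 16.4 × (2.25/2.28) = 16.4 × 0.986842 = 16.1842
cooking oil: 61.9 × (5.36/3.91) = 61.9 × 1.370844 = 84.8552
petrol: 21.7 × (1.62/1.80) = 21.7 × 0.900000 = 19.5300
Index = Σ wᵢ·(p₁ᵢ/p₀ᵢ) = 16.1842 + 84.8552 + 19.5300 = 120.5695

120.57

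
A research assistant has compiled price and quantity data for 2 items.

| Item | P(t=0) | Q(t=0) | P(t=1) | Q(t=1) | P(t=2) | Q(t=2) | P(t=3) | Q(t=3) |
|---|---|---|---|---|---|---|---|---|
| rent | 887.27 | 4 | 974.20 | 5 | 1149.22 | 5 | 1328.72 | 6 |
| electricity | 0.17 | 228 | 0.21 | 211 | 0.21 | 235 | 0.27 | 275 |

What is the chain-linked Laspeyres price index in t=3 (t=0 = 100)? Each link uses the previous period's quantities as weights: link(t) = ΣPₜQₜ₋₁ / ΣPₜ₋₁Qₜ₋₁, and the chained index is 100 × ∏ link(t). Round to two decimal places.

149.89

Link t=0→t=1:
ΣP(t=1)Q(t=0) = 974.20×4 + 0.21×228 = 3896.8 + 47.88 = 3944.68
ΣP(t=0)Q(t=0) = 887.27×4 + 0.17×228 = 3549.08 + 38.76 = 3587.84
link = 3944.68/3587.84 = 1.099458
Link t=1→t=2:
ΣP(t=2)Q(t=1) = 1149.22×5 + 0.21×211 = 5746.1 + 44.31 = 5790.41
ΣP(t=1)Q(t=1) = 974.20×5 + 0.21×211 = 4871 + 44.31 = 4915.31
link = 5790.41/4915.31 = 1.178036
Link t=2→t=3:
ΣP(t=3)Q(t=2) = 1328.72×5 + 0.27×235 = 6643.6 + 63.45 = 6707.05
ΣP(t=2)Q(t=2) = 1149.22×5 + 0.21×235 = 5746.1 + 49.35 = 5795.45
link = 6707.05/5795.45 = 1.157296
Chained index = 100 × 1.099458 × 1.178036 × 1.157296 = 149.8930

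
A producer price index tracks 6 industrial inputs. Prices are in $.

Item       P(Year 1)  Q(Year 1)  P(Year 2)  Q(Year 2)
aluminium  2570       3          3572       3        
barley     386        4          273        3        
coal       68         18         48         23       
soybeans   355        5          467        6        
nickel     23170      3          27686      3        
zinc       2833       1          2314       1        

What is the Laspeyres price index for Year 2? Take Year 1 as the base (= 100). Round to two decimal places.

Laspeyres price index uses base-period quantities as weights.
ΣP(Year 2)·Q(Year 1) = 3572×3 + 273×4 + 48×18 + 467×5 + 27686×3 + 2314×1 = 10716 + 1092 + 864 + 2335 + 83058 + 2314 = 100379
ΣP(Year 1)·Q(Year 1) = 2570×3 + 386×4 + 68×18 + 355×5 + 23170×3 + 2833×1 = 7710 + 1544 + 1224 + 1775 + 69510 + 2833 = 84596
Index = 100379 / 84596 × 100 = 118.6569

118.66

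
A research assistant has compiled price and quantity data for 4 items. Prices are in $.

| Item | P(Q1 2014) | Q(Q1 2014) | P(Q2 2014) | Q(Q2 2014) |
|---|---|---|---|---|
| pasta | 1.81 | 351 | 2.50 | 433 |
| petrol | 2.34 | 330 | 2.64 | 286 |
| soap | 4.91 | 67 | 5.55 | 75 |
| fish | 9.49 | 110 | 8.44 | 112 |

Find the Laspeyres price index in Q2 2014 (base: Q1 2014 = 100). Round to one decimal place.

Laspeyres price index uses base-period quantities as weights.
ΣP(Q2 2014)·Q(Q1 2014) = 2.50×351 + 2.64×330 + 5.55×67 + 8.44×110 = 877.5 + 871.2 + 371.85 + 928.4 = 3048.95
ΣP(Q1 2014)·Q(Q1 2014) = 1.81×351 + 2.34×330 + 4.91×67 + 9.49×110 = 635.31 + 772.2 + 328.97 + 1043.9 = 2780.38
Index = 3048.95 / 2780.38 × 100 = 109.6595

109.7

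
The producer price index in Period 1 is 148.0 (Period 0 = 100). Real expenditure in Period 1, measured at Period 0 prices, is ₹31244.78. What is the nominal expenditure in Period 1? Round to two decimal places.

Nominal = Real × (Index/100) = 31244.78 × (148.0/100)
        = 31244.78 × 1.480 = 46242.2744

46242.27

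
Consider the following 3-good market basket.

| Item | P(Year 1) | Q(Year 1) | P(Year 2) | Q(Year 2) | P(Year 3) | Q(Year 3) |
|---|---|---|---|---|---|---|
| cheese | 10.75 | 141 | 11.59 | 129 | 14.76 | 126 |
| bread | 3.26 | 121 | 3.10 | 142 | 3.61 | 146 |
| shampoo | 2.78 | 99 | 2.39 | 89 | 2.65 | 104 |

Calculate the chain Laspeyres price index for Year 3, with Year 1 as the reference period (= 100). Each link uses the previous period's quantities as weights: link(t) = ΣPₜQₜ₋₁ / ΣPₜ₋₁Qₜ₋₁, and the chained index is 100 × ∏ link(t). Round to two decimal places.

Link Year 1→Year 2:
ΣP(Year 2)Q(Year 1) = 11.59×141 + 3.10×121 + 2.39×99 = 1634.19 + 375.1 + 236.61 = 2245.9
ΣP(Year 1)Q(Year 1) = 10.75×141 + 3.26×121 + 2.78×99 = 1515.75 + 394.46 + 275.22 = 2185.43
link = 2245.9/2185.43 = 1.027670
Link Year 2→Year 3:
ΣP(Year 3)Q(Year 2) = 14.76×129 + 3.61×142 + 2.65×89 = 1904.04 + 512.62 + 235.85 = 2652.51
ΣP(Year 2)Q(Year 2) = 11.59×129 + 3.10×142 + 2.39×89 = 1495.11 + 440.2 + 212.71 = 2148.02
link = 2652.51/2148.02 = 1.234863
Chained index = 100 × 1.027670 × 1.234863 = 126.9031

126.90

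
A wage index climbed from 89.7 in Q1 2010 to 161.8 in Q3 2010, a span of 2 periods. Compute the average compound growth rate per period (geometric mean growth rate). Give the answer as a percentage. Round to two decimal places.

34.31%

Growth factor = (161.8/89.7)^(1/2) = (1.803790)^(1/2) = 1.343053
Growth rate = 1.343053 − 1 = 0.343053 = 34.3053%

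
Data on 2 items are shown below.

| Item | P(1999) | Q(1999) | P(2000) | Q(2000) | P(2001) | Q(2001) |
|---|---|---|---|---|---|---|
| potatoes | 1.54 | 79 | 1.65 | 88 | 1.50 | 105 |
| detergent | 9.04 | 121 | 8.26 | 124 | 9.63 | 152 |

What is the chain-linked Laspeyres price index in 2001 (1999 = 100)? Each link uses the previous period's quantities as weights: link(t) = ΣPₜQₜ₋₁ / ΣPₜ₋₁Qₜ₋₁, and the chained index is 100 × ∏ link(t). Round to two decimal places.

Link 1999→2000:
ΣP(2000)Q(1999) = 1.65×79 + 8.26×121 = 130.35 + 999.46 = 1129.81
ΣP(1999)Q(1999) = 1.54×79 + 9.04×121 = 121.66 + 1093.84 = 1215.5
link = 1129.81/1215.5 = 0.929502
Link 2000→2001:
ΣP(2001)Q(2000) = 1.50×88 + 9.63×124 = 132 + 1194.12 = 1326.12
ΣP(2000)Q(2000) = 1.65×88 + 8.26×124 = 145.2 + 1024.24 = 1169.44
link = 1326.12/1169.44 = 1.133979
Chained index = 100 × 0.929502 × 1.133979 = 105.4036

105.40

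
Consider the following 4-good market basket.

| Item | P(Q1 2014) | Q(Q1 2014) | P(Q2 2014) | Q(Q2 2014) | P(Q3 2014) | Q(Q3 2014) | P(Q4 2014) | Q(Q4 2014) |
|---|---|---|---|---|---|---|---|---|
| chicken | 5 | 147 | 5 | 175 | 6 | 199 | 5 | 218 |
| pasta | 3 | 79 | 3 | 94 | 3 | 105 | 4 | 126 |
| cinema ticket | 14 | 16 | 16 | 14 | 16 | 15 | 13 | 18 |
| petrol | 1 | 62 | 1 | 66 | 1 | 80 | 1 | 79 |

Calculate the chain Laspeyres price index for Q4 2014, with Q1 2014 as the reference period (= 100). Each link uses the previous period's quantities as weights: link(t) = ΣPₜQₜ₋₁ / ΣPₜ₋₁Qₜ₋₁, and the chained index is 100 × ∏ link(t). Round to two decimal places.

106.21

Link Q1 2014→Q2 2014:
ΣP(Q2 2014)Q(Q1 2014) = 5×147 + 3×79 + 16×16 + 1×62 = 735 + 237 + 256 + 62 = 1290
ΣP(Q1 2014)Q(Q1 2014) = 5×147 + 3×79 + 14×16 + 1×62 = 735 + 237 + 224 + 62 = 1258
link = 1290/1258 = 1.025437
Link Q2 2014→Q3 2014:
ΣP(Q3 2014)Q(Q2 2014) = 6×175 + 3×94 + 16×14 + 1×66 = 1050 + 282 + 224 + 66 = 1622
ΣP(Q2 2014)Q(Q2 2014) = 5×175 + 3×94 + 16×14 + 1×66 = 875 + 282 + 224 + 66 = 1447
link = 1622/1447 = 1.120940
Link Q3 2014→Q4 2014:
ΣP(Q4 2014)Q(Q3 2014) = 5×199 + 4×105 + 13×15 + 1×80 = 995 + 420 + 195 + 80 = 1690
ΣP(Q3 2014)Q(Q3 2014) = 6×199 + 3×105 + 16×15 + 1×80 = 1194 + 315 + 240 + 80 = 1829
link = 1690/1829 = 0.924002
Chained index = 100 × 1.025437 × 1.120940 × 0.924002 = 106.2098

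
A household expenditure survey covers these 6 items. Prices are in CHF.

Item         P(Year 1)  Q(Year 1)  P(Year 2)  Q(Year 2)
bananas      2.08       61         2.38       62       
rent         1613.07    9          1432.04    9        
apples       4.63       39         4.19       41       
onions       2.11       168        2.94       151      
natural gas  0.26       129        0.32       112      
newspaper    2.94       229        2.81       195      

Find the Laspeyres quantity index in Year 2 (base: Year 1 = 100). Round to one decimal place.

99.2

Laspeyres quantity index uses base-period prices as weights.
ΣP(Year 1)·Q(Year 2) = 2.08×62 + 1613.07×9 + 4.63×41 + 2.11×151 + 0.26×112 + 2.94×195 = 128.96 + 14517.63 + 189.83 + 318.61 + 29.12 + 573.3 = 15757.45
ΣP(Year 1)·Q(Year 1) = 2.08×61 + 1613.07×9 + 4.63×39 + 2.11×168 + 0.26×129 + 2.94×229 = 126.88 + 14517.63 + 180.57 + 354.48 + 33.54 + 673.26 = 15886.36
Index = 15757.45 / 15886.36 × 100 = 99.1885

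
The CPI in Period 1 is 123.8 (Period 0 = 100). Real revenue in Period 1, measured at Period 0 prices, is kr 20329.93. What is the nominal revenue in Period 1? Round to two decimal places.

Nominal = Real × (Index/100) = 20329.93 × (123.8/100)
        = 20329.93 × 1.238 = 25168.4533

25168.45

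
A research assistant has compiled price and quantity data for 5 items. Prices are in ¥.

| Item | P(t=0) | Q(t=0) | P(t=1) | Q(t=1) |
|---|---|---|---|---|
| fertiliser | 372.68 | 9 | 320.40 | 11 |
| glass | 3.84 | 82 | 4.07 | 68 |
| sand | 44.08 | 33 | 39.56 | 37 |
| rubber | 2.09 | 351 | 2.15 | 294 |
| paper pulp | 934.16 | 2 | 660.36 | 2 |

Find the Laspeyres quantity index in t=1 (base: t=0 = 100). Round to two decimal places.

109.69

Laspeyres quantity index uses base-period prices as weights.
ΣP(t=0)·Q(t=1) = 372.68×11 + 3.84×68 + 44.08×37 + 2.09×294 + 934.16×2 = 4099.48 + 261.12 + 1630.96 + 614.46 + 1868.32 = 8474.34
ΣP(t=0)·Q(t=0) = 372.68×9 + 3.84×82 + 44.08×33 + 2.09×351 + 934.16×2 = 3354.12 + 314.88 + 1454.64 + 733.59 + 1868.32 = 7725.55
Index = 8474.34 / 7725.55 × 100 = 109.6924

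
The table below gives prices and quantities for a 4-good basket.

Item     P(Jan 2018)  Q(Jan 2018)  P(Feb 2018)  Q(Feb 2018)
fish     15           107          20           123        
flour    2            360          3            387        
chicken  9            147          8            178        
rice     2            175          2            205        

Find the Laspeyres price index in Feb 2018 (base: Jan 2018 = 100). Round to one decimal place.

Laspeyres price index uses base-period quantities as weights.
ΣP(Feb 2018)·Q(Jan 2018) = 20×107 + 3×360 + 8×147 + 2×175 = 2140 + 1080 + 1176 + 350 = 4746
ΣP(Jan 2018)·Q(Jan 2018) = 15×107 + 2×360 + 9×147 + 2×175 = 1605 + 720 + 1323 + 350 = 3998
Index = 4746 / 3998 × 100 = 118.7094

118.7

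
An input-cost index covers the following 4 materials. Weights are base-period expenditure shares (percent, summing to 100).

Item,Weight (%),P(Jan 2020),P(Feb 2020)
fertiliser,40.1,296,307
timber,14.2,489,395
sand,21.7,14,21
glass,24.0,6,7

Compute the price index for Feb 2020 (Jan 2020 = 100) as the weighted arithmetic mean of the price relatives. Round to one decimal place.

113.6

fertiliser: 40.1 × (307/296) = 40.1 × 1.037162 = 41.5902
timber: 14.2 × (395/489) = 14.2 × 0.807771 = 11.4703
sand: 21.7 × (21/14) = 21.7 × 1.500000 = 32.5500
glass: 24.0 × (7/6) = 24.0 × 1.166667 = 28.0000
Index = Σ wᵢ·(p₁ᵢ/p₀ᵢ) = 41.5902 + 11.4703 + 32.5500 + 28.0000 = 113.6106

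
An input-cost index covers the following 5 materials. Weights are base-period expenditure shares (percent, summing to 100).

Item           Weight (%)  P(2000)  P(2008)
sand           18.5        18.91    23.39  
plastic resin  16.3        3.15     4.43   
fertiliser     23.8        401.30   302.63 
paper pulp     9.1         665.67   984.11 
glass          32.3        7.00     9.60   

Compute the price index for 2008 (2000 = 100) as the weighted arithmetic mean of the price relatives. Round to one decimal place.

121.5

sand: 18.5 × (23.39/18.91) = 18.5 × 1.236912 = 22.8829
plastic resin: 16.3 × (4.43/3.15) = 16.3 × 1.406349 = 22.9235
fertiliser: 23.8 × (302.63/401.30) = 23.8 × 0.754124 = 17.9482
paper pulp: 9.1 × (984.11/665.67) = 9.1 × 1.478375 = 13.4532
glass: 32.3 × (9.60/7.00) = 32.3 × 1.371429 = 44.2971
Index = Σ wᵢ·(p₁ᵢ/p₀ᵢ) = 22.8829 + 22.9235 + 17.9482 + 13.4532 + 44.2971 = 121.5049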